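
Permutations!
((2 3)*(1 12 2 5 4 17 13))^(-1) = ((1 12 2 3 5 4 17 13))^(-1) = (1 13 17 4 5 3 2 12)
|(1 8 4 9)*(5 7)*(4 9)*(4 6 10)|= 6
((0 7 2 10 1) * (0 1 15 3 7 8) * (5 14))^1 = (0 8)(2 10 15 3 7)(5 14)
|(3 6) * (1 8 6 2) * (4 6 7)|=|(1 8 7 4 6 3 2)|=7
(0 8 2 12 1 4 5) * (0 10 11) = (0 8 2 12 1 4 5 10 11) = [8, 4, 12, 3, 5, 10, 6, 7, 2, 9, 11, 0, 1]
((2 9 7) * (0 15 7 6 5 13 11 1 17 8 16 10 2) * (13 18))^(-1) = (0 7 15)(1 11 13 18 5 6 9 2 10 16 8 17)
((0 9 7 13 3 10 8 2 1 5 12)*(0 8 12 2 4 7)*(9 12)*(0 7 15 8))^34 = (1 5 2)(3 13 7 9 10)(4 15 8)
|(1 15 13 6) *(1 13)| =|(1 15)(6 13)| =2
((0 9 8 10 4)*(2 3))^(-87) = (0 10 9 4 8)(2 3)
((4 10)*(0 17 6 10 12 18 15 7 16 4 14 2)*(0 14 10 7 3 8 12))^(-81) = ((0 17 6 7 16 4)(2 14)(3 8 12 18 15))^(-81) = (0 7)(2 14)(3 15 18 12 8)(4 6)(16 17)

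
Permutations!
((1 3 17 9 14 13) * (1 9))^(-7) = ((1 3 17)(9 14 13))^(-7) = (1 17 3)(9 13 14)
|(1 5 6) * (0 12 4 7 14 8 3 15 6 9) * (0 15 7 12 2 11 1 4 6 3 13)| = 12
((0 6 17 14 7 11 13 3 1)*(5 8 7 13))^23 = ((0 6 17 14 13 3 1)(5 8 7 11))^23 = (0 17 13 1 6 14 3)(5 11 7 8)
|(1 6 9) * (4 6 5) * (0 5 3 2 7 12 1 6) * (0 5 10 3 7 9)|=6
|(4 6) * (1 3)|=2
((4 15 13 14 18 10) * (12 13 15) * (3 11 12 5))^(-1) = ((3 11 12 13 14 18 10 4 5))^(-1) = (3 5 4 10 18 14 13 12 11)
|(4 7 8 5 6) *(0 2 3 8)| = 8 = |(0 2 3 8 5 6 4 7)|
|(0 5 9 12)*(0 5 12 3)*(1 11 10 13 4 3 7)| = 11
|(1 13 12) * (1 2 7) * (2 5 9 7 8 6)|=6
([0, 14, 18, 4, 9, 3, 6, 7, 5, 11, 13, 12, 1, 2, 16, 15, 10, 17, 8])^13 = [0, 12, 13, 5, 3, 8, 6, 7, 18, 4, 16, 9, 11, 10, 1, 15, 14, 17, 2]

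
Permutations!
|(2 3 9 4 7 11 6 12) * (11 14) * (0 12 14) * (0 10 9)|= 12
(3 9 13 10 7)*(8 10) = (3 9 13 8 10 7) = [0, 1, 2, 9, 4, 5, 6, 3, 10, 13, 7, 11, 12, 8]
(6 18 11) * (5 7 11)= (5 7 11 6 18)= [0, 1, 2, 3, 4, 7, 18, 11, 8, 9, 10, 6, 12, 13, 14, 15, 16, 17, 5]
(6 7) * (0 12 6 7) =(0 12 6) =[12, 1, 2, 3, 4, 5, 0, 7, 8, 9, 10, 11, 6]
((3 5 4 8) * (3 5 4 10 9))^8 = (3 8 10)(4 5 9)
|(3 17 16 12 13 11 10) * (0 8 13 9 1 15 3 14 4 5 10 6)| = |(0 8 13 11 6)(1 15 3 17 16 12 9)(4 5 10 14)| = 140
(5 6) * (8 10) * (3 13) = (3 13)(5 6)(8 10) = [0, 1, 2, 13, 4, 6, 5, 7, 10, 9, 8, 11, 12, 3]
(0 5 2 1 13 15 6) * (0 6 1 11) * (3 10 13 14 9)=(0 5 2 11)(1 14 9 3 10 13 15)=[5, 14, 11, 10, 4, 2, 6, 7, 8, 3, 13, 0, 12, 15, 9, 1]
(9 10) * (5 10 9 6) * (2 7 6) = (2 7 6 5 10) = [0, 1, 7, 3, 4, 10, 5, 6, 8, 9, 2]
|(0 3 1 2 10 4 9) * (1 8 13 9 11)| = |(0 3 8 13 9)(1 2 10 4 11)| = 5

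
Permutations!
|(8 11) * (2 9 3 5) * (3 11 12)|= |(2 9 11 8 12 3 5)|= 7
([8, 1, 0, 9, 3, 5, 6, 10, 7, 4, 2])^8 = [10, 1, 7, 4, 9, 5, 6, 0, 2, 3, 8]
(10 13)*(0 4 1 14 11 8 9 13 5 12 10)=(0 4 1 14 11 8 9 13)(5 12 10)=[4, 14, 2, 3, 1, 12, 6, 7, 9, 13, 5, 8, 10, 0, 11]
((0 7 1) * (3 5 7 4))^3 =((0 4 3 5 7 1))^3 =(0 5)(1 3)(4 7)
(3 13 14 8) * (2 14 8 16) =(2 14 16)(3 13 8) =[0, 1, 14, 13, 4, 5, 6, 7, 3, 9, 10, 11, 12, 8, 16, 15, 2]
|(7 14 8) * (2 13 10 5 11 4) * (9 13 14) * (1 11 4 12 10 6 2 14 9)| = 36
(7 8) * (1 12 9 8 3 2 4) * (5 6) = (1 12 9 8 7 3 2 4)(5 6) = [0, 12, 4, 2, 1, 6, 5, 3, 7, 8, 10, 11, 9]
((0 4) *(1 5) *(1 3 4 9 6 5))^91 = ((0 9 6 5 3 4))^91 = (0 9 6 5 3 4)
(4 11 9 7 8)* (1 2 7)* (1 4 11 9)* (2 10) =(1 10 2 7 8 11)(4 9) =[0, 10, 7, 3, 9, 5, 6, 8, 11, 4, 2, 1]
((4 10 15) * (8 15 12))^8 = (4 8 10 15 12)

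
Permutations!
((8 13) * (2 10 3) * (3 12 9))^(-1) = ((2 10 12 9 3)(8 13))^(-1) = (2 3 9 12 10)(8 13)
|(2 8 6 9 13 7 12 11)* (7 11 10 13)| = 9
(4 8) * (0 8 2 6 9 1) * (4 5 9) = (0 8 5 9 1)(2 6 4) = [8, 0, 6, 3, 2, 9, 4, 7, 5, 1]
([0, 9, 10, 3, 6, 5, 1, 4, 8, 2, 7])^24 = (1 10 6 2 4 9 7)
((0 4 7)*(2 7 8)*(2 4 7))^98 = ((0 7)(4 8))^98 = (8)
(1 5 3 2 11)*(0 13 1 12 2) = (0 13 1 5 3)(2 11 12) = [13, 5, 11, 0, 4, 3, 6, 7, 8, 9, 10, 12, 2, 1]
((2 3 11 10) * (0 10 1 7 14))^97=(0 10 2 3 11 1 7 14)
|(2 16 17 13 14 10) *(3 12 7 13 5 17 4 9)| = 10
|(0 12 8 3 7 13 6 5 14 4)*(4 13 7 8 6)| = 14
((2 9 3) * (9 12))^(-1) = (2 3 9 12)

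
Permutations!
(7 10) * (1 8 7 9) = [0, 8, 2, 3, 4, 5, 6, 10, 7, 1, 9] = (1 8 7 10 9)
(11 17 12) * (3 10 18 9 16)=[0, 1, 2, 10, 4, 5, 6, 7, 8, 16, 18, 17, 11, 13, 14, 15, 3, 12, 9]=(3 10 18 9 16)(11 17 12)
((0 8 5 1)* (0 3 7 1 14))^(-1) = ((0 8 5 14)(1 3 7))^(-1) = (0 14 5 8)(1 7 3)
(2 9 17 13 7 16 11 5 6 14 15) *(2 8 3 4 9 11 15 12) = (2 11 5 6 14 12)(3 4 9 17 13 7 16 15 8) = [0, 1, 11, 4, 9, 6, 14, 16, 3, 17, 10, 5, 2, 7, 12, 8, 15, 13]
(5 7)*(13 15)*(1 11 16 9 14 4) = [0, 11, 2, 3, 1, 7, 6, 5, 8, 14, 10, 16, 12, 15, 4, 13, 9] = (1 11 16 9 14 4)(5 7)(13 15)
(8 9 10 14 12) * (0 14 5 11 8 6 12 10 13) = (0 14 10 5 11 8 9 13)(6 12) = [14, 1, 2, 3, 4, 11, 12, 7, 9, 13, 5, 8, 6, 0, 10]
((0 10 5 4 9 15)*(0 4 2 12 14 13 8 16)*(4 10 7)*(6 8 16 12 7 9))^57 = ((0 9 15 10 5 2 7 4 6 8 12 14 13 16))^57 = (0 9 15 10 5 2 7 4 6 8 12 14 13 16)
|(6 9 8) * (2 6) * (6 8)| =2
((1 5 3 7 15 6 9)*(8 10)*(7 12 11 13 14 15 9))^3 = (1 12 14 7 5 11 15 9 3 13 6)(8 10)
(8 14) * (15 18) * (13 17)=[0, 1, 2, 3, 4, 5, 6, 7, 14, 9, 10, 11, 12, 17, 8, 18, 16, 13, 15]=(8 14)(13 17)(15 18)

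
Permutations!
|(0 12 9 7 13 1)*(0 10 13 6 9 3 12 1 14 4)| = 6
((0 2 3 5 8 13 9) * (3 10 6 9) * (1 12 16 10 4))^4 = (0 12 9 1 6 4 10 2 16)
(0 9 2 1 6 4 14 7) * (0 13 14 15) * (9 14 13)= (0 14 7 9 2 1 6 4 15)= [14, 6, 1, 3, 15, 5, 4, 9, 8, 2, 10, 11, 12, 13, 7, 0]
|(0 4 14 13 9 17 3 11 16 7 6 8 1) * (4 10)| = |(0 10 4 14 13 9 17 3 11 16 7 6 8 1)| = 14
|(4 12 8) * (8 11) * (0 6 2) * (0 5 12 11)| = 15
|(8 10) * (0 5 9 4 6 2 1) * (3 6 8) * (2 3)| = |(0 5 9 4 8 10 2 1)(3 6)| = 8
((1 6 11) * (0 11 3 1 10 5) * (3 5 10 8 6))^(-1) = ((0 11 8 6 5)(1 3))^(-1) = (0 5 6 8 11)(1 3)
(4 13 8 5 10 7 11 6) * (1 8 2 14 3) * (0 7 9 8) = [7, 0, 14, 1, 13, 10, 4, 11, 5, 8, 9, 6, 12, 2, 3] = (0 7 11 6 4 13 2 14 3 1)(5 10 9 8)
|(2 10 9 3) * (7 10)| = 5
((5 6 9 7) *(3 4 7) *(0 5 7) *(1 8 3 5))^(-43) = (0 8 4 1 3)(5 9 6) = ((0 1 8 3 4)(5 6 9))^(-43)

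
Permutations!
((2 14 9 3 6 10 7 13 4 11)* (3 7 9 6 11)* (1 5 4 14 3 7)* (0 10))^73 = (0 1 7 6 9 4 14 10 5 13)(2 3 11)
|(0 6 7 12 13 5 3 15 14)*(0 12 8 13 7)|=8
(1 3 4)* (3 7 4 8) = (1 7 4)(3 8) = [0, 7, 2, 8, 1, 5, 6, 4, 3]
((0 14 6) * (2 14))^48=((0 2 14 6))^48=(14)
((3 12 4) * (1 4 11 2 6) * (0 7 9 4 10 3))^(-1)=(0 4 9 7)(1 6 2 11 12 3 10)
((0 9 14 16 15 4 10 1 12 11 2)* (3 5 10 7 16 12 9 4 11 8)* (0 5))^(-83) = (0 5 3 2 8 11 12 15 14 16 9 7 1 4 10) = ((0 4 7 16 15 11 2 5 10 1 9 14 12 8 3))^(-83)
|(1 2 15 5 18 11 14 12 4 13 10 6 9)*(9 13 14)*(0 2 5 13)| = 30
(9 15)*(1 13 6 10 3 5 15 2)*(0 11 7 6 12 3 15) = (0 11 7 6 10 15 9 2 1 13 12 3 5) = [11, 13, 1, 5, 4, 0, 10, 6, 8, 2, 15, 7, 3, 12, 14, 9]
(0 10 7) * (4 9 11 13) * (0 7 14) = (0 10 14)(4 9 11 13) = [10, 1, 2, 3, 9, 5, 6, 7, 8, 11, 14, 13, 12, 4, 0]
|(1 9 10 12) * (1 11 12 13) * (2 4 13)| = 6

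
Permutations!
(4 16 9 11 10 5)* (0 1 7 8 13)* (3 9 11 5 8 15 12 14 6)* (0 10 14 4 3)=(0 1 7 15 12 4 16 11 14 6)(3 9 5)(8 13 10)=[1, 7, 2, 9, 16, 3, 0, 15, 13, 5, 8, 14, 4, 10, 6, 12, 11]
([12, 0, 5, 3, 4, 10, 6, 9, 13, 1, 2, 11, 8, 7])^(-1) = (0 1 9 7 13 8 12)(2 10 5)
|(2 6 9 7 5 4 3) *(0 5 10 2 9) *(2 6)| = 8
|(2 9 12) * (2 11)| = |(2 9 12 11)| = 4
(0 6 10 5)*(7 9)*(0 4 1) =(0 6 10 5 4 1)(7 9) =[6, 0, 2, 3, 1, 4, 10, 9, 8, 7, 5]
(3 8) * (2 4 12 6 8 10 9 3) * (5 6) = (2 4 12 5 6 8)(3 10 9) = [0, 1, 4, 10, 12, 6, 8, 7, 2, 3, 9, 11, 5]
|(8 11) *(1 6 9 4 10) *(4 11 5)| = 8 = |(1 6 9 11 8 5 4 10)|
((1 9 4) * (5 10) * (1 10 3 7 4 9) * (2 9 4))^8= (2 9 4 10 5 3 7)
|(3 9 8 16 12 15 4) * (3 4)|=6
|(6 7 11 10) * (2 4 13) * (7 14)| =|(2 4 13)(6 14 7 11 10)| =15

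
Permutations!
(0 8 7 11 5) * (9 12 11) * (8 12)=[12, 1, 2, 3, 4, 0, 6, 9, 7, 8, 10, 5, 11]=(0 12 11 5)(7 9 8)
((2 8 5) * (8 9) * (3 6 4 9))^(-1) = ((2 3 6 4 9 8 5))^(-1) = (2 5 8 9 4 6 3)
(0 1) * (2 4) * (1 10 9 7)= (0 10 9 7 1)(2 4)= [10, 0, 4, 3, 2, 5, 6, 1, 8, 7, 9]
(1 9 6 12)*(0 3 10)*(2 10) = (0 3 2 10)(1 9 6 12) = [3, 9, 10, 2, 4, 5, 12, 7, 8, 6, 0, 11, 1]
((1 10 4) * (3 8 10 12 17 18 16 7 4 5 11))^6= ((1 12 17 18 16 7 4)(3 8 10 5 11))^6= (1 4 7 16 18 17 12)(3 8 10 5 11)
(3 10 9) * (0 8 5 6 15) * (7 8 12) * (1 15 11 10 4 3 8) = [12, 15, 2, 4, 3, 6, 11, 1, 5, 8, 9, 10, 7, 13, 14, 0] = (0 12 7 1 15)(3 4)(5 6 11 10 9 8)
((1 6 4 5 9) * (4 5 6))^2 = ((1 4 6 5 9))^2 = (1 6 9 4 5)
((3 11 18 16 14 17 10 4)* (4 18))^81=(10 18 16 14 17)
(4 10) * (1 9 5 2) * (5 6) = [0, 9, 1, 3, 10, 2, 5, 7, 8, 6, 4] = (1 9 6 5 2)(4 10)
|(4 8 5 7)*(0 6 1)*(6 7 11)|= 8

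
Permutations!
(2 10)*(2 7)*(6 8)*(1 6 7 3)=(1 6 8 7 2 10 3)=[0, 6, 10, 1, 4, 5, 8, 2, 7, 9, 3]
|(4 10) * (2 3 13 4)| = |(2 3 13 4 10)| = 5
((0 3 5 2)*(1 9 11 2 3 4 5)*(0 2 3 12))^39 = (0 12 5 4)(1 3 11 9)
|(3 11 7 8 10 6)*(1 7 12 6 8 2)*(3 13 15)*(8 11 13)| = 15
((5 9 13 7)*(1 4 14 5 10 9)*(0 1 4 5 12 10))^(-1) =(0 7 13 9 10 12 14 4 5 1)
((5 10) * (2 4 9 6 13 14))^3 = ((2 4 9 6 13 14)(5 10))^3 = (2 6)(4 13)(5 10)(9 14)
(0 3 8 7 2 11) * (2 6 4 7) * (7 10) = (0 3 8 2 11)(4 10 7 6) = [3, 1, 11, 8, 10, 5, 4, 6, 2, 9, 7, 0]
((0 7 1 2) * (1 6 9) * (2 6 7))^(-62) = (1 6 9)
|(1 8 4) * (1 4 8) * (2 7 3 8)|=4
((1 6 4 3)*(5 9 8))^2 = (1 4)(3 6)(5 8 9)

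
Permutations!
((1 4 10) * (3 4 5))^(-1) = (1 10 4 3 5)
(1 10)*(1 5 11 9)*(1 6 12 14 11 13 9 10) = (5 13 9 6 12 14 11 10) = [0, 1, 2, 3, 4, 13, 12, 7, 8, 6, 5, 10, 14, 9, 11]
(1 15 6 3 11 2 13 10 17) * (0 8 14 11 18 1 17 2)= (0 8 14 11)(1 15 6 3 18)(2 13 10)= [8, 15, 13, 18, 4, 5, 3, 7, 14, 9, 2, 0, 12, 10, 11, 6, 16, 17, 1]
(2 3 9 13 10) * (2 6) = (2 3 9 13 10 6) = [0, 1, 3, 9, 4, 5, 2, 7, 8, 13, 6, 11, 12, 10]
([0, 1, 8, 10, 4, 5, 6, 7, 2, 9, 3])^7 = [0, 1, 8, 10, 4, 5, 6, 7, 2, 9, 3]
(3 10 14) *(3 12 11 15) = (3 10 14 12 11 15) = [0, 1, 2, 10, 4, 5, 6, 7, 8, 9, 14, 15, 11, 13, 12, 3]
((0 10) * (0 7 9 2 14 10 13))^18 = (2 7 14 9 10)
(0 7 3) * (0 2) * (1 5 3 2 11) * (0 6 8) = (0 7 2 6 8)(1 5 3 11) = [7, 5, 6, 11, 4, 3, 8, 2, 0, 9, 10, 1]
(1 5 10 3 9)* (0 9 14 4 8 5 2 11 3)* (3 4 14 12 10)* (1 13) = [9, 2, 11, 12, 8, 3, 6, 7, 5, 13, 0, 4, 10, 1, 14] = (14)(0 9 13 1 2 11 4 8 5 3 12 10)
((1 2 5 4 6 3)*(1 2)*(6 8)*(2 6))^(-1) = (2 8 4 5)(3 6) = ((2 5 4 8)(3 6))^(-1)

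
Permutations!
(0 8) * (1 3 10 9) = (0 8)(1 3 10 9) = [8, 3, 2, 10, 4, 5, 6, 7, 0, 1, 9]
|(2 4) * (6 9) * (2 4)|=|(6 9)|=2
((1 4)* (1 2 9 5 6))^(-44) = (1 5 2)(4 6 9)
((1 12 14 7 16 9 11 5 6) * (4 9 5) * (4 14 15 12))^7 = (1 5 7 11 4 6 16 14 9)(12 15)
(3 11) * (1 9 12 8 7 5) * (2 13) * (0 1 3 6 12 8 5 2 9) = (0 1)(2 13 9 8 7)(3 11 6 12 5) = [1, 0, 13, 11, 4, 3, 12, 2, 7, 8, 10, 6, 5, 9]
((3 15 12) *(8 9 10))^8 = (3 12 15)(8 10 9)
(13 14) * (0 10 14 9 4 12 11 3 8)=(0 10 14 13 9 4 12 11 3 8)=[10, 1, 2, 8, 12, 5, 6, 7, 0, 4, 14, 3, 11, 9, 13]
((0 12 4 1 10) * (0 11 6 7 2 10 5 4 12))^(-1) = ((12)(1 5 4)(2 10 11 6 7))^(-1) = (12)(1 4 5)(2 7 6 11 10)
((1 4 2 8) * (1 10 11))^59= (1 11 10 8 2 4)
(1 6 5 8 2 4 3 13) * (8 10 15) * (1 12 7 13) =[0, 6, 4, 1, 3, 10, 5, 13, 2, 9, 15, 11, 7, 12, 14, 8] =(1 6 5 10 15 8 2 4 3)(7 13 12)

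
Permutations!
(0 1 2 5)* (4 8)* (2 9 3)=(0 1 9 3 2 5)(4 8)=[1, 9, 5, 2, 8, 0, 6, 7, 4, 3]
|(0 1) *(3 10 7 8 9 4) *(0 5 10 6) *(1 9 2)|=30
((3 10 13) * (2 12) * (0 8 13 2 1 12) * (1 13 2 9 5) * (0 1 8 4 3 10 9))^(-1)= (0 10 13 12 1 2 8 5 9 3 4)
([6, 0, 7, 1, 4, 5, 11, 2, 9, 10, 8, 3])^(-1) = (0 1 3 11 6)(2 7)(8 10 9)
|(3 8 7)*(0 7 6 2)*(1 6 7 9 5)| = 6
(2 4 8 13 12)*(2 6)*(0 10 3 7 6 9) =[10, 1, 4, 7, 8, 5, 2, 6, 13, 0, 3, 11, 9, 12] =(0 10 3 7 6 2 4 8 13 12 9)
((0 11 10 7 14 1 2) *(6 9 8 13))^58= (0 10 14 2 11 7 1)(6 8)(9 13)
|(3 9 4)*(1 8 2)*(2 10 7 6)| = |(1 8 10 7 6 2)(3 9 4)| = 6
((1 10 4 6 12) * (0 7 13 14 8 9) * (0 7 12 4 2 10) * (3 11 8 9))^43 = ((0 12 1)(2 10)(3 11 8)(4 6)(7 13 14 9))^43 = (0 12 1)(2 10)(3 11 8)(4 6)(7 9 14 13)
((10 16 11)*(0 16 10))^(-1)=(0 11 16)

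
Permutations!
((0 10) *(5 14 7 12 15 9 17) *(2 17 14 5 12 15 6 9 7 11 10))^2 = ((0 2 17 12 6 9 14 11 10)(7 15))^2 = (0 17 6 14 10 2 12 9 11)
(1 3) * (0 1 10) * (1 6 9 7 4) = (0 6 9 7 4 1 3 10) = [6, 3, 2, 10, 1, 5, 9, 4, 8, 7, 0]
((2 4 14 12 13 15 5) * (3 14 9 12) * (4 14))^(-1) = (2 5 15 13 12 9 4 3 14)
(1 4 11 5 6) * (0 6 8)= (0 6 1 4 11 5 8)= [6, 4, 2, 3, 11, 8, 1, 7, 0, 9, 10, 5]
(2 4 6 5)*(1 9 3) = (1 9 3)(2 4 6 5) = [0, 9, 4, 1, 6, 2, 5, 7, 8, 3]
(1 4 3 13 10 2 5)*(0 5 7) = (0 5 1 4 3 13 10 2 7) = [5, 4, 7, 13, 3, 1, 6, 0, 8, 9, 2, 11, 12, 10]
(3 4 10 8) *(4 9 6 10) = [0, 1, 2, 9, 4, 5, 10, 7, 3, 6, 8] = (3 9 6 10 8)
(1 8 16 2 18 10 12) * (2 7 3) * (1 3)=(1 8 16 7)(2 18 10 12 3)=[0, 8, 18, 2, 4, 5, 6, 1, 16, 9, 12, 11, 3, 13, 14, 15, 7, 17, 10]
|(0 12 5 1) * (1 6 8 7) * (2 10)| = |(0 12 5 6 8 7 1)(2 10)| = 14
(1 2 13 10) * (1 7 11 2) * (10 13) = (13)(2 10 7 11) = [0, 1, 10, 3, 4, 5, 6, 11, 8, 9, 7, 2, 12, 13]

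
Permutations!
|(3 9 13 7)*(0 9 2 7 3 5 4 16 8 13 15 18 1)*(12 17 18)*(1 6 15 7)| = 55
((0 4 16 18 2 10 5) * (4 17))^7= (0 5 10 2 18 16 4 17)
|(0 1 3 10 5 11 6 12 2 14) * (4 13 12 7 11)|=|(0 1 3 10 5 4 13 12 2 14)(6 7 11)|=30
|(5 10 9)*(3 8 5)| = 5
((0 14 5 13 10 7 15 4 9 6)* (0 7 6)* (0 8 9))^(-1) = (0 4 15 7 6 10 13 5 14)(8 9)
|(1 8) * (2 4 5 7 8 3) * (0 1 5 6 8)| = 9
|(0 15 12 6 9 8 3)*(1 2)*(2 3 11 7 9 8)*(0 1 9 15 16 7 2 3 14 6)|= 40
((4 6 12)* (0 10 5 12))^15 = ((0 10 5 12 4 6))^15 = (0 12)(4 10)(5 6)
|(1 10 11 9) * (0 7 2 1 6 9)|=|(0 7 2 1 10 11)(6 9)|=6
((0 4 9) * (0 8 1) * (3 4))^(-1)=(0 1 8 9 4 3)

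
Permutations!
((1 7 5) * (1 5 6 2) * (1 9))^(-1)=(1 9 2 6 7)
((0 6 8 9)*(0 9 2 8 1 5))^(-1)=(9)(0 5 1 6)(2 8)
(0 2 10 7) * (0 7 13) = [2, 1, 10, 3, 4, 5, 6, 7, 8, 9, 13, 11, 12, 0] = (0 2 10 13)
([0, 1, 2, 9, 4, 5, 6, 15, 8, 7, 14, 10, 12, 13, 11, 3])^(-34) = (3 7)(9 15)(10 11 14)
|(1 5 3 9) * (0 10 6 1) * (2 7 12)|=|(0 10 6 1 5 3 9)(2 7 12)|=21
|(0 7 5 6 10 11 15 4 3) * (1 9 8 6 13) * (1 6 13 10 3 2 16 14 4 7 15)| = |(0 15 7 5 10 11 1 9 8 13 6 3)(2 16 14 4)| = 12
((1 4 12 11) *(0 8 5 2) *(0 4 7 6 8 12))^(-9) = ((0 12 11 1 7 6 8 5 2 4))^(-9) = (0 12 11 1 7 6 8 5 2 4)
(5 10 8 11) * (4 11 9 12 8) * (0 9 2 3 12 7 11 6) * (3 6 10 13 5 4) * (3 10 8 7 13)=[9, 1, 6, 12, 8, 3, 0, 11, 2, 13, 10, 4, 7, 5]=(0 9 13 5 3 12 7 11 4 8 2 6)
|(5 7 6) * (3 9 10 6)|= 6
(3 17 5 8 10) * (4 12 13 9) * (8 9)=(3 17 5 9 4 12 13 8 10)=[0, 1, 2, 17, 12, 9, 6, 7, 10, 4, 3, 11, 13, 8, 14, 15, 16, 5]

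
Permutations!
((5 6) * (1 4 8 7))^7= ((1 4 8 7)(5 6))^7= (1 7 8 4)(5 6)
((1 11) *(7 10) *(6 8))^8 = (11)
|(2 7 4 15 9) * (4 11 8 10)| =8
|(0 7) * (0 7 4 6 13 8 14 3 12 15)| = |(0 4 6 13 8 14 3 12 15)| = 9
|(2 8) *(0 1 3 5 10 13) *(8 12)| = |(0 1 3 5 10 13)(2 12 8)| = 6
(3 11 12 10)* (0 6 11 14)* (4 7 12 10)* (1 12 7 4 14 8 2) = (0 6 11 10 3 8 2 1 12 14) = [6, 12, 1, 8, 4, 5, 11, 7, 2, 9, 3, 10, 14, 13, 0]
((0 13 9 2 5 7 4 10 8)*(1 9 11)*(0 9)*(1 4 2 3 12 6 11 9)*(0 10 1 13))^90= (13)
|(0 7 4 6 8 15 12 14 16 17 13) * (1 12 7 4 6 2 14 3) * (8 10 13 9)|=39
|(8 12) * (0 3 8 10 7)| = 6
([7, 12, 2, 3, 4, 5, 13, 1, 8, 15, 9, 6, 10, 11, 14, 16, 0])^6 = [15, 0, 2, 3, 4, 5, 6, 16, 8, 12, 1, 11, 7, 13, 14, 10, 9]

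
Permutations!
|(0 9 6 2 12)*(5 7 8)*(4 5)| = 20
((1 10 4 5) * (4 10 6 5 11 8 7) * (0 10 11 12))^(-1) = ((0 10 11 8 7 4 12)(1 6 5))^(-1) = (0 12 4 7 8 11 10)(1 5 6)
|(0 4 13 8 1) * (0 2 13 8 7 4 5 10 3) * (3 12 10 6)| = |(0 5 6 3)(1 2 13 7 4 8)(10 12)| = 12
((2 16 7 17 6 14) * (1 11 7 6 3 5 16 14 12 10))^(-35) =((1 11 7 17 3 5 16 6 12 10)(2 14))^(-35) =(1 5)(2 14)(3 10)(6 7)(11 16)(12 17)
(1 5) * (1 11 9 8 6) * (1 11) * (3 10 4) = [0, 5, 2, 10, 3, 1, 11, 7, 6, 8, 4, 9] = (1 5)(3 10 4)(6 11 9 8)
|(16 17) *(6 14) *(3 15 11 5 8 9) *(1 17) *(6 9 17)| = |(1 6 14 9 3 15 11 5 8 17 16)| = 11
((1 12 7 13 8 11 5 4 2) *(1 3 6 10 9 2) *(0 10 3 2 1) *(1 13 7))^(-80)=(13)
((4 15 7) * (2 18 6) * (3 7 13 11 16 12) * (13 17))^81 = (18)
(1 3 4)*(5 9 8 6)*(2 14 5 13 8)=(1 3 4)(2 14 5 9)(6 13 8)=[0, 3, 14, 4, 1, 9, 13, 7, 6, 2, 10, 11, 12, 8, 5]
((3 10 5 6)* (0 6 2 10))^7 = ((0 6 3)(2 10 5))^7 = (0 6 3)(2 10 5)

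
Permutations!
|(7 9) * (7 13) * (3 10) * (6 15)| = 6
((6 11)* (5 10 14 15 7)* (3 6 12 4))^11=((3 6 11 12 4)(5 10 14 15 7))^11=(3 6 11 12 4)(5 10 14 15 7)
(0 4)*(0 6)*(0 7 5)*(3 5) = (0 4 6 7 3 5) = [4, 1, 2, 5, 6, 0, 7, 3]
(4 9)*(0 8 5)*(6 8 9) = (0 9 4 6 8 5) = [9, 1, 2, 3, 6, 0, 8, 7, 5, 4]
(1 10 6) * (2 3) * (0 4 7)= (0 4 7)(1 10 6)(2 3)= [4, 10, 3, 2, 7, 5, 1, 0, 8, 9, 6]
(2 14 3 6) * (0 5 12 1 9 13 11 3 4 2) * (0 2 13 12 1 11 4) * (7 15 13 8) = [5, 9, 14, 6, 8, 1, 2, 15, 7, 12, 10, 3, 11, 4, 0, 13] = (0 5 1 9 12 11 3 6 2 14)(4 8 7 15 13)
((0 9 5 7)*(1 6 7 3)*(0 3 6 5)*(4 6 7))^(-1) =((0 9)(1 5 7 3)(4 6))^(-1) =(0 9)(1 3 7 5)(4 6)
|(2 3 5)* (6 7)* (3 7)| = 5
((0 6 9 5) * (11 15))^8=(15)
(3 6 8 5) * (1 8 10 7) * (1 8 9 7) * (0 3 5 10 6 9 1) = [3, 1, 2, 9, 4, 5, 6, 8, 10, 7, 0] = (0 3 9 7 8 10)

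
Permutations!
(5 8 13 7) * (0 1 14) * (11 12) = (0 1 14)(5 8 13 7)(11 12) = [1, 14, 2, 3, 4, 8, 6, 5, 13, 9, 10, 12, 11, 7, 0]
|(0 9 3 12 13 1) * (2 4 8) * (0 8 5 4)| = |(0 9 3 12 13 1 8 2)(4 5)| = 8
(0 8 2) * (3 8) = (0 3 8 2) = [3, 1, 0, 8, 4, 5, 6, 7, 2]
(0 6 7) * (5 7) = (0 6 5 7) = [6, 1, 2, 3, 4, 7, 5, 0]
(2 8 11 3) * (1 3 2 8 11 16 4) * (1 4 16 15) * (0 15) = (16)(0 15 1 3 8)(2 11) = [15, 3, 11, 8, 4, 5, 6, 7, 0, 9, 10, 2, 12, 13, 14, 1, 16]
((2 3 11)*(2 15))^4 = (15)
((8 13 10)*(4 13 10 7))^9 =((4 13 7)(8 10))^9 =(13)(8 10)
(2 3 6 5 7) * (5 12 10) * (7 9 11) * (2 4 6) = (2 3)(4 6 12 10 5 9 11 7) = [0, 1, 3, 2, 6, 9, 12, 4, 8, 11, 5, 7, 10]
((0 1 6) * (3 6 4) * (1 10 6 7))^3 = (10)(1 7 3 4)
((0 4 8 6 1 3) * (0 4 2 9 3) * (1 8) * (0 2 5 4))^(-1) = (0 3 9 2 1 4 5)(6 8)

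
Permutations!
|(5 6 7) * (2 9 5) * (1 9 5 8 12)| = 4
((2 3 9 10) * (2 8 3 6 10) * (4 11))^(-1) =((2 6 10 8 3 9)(4 11))^(-1) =(2 9 3 8 10 6)(4 11)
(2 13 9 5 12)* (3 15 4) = [0, 1, 13, 15, 3, 12, 6, 7, 8, 5, 10, 11, 2, 9, 14, 4] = (2 13 9 5 12)(3 15 4)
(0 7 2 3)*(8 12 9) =(0 7 2 3)(8 12 9) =[7, 1, 3, 0, 4, 5, 6, 2, 12, 8, 10, 11, 9]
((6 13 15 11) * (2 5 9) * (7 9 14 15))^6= (2 13 15)(5 7 11)(6 14 9)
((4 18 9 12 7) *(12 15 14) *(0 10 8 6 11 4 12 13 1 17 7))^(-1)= (0 12 7 17 1 13 14 15 9 18 4 11 6 8 10)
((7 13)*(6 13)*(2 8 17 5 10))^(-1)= ((2 8 17 5 10)(6 13 7))^(-1)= (2 10 5 17 8)(6 7 13)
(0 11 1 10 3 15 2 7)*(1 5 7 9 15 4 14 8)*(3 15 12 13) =[11, 10, 9, 4, 14, 7, 6, 0, 1, 12, 15, 5, 13, 3, 8, 2] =(0 11 5 7)(1 10 15 2 9 12 13 3 4 14 8)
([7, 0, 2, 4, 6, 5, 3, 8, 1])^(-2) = (0 8)(1 7)(3 4 6)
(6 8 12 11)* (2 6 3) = (2 6 8 12 11 3) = [0, 1, 6, 2, 4, 5, 8, 7, 12, 9, 10, 3, 11]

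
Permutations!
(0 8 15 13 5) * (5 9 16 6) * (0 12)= [8, 1, 2, 3, 4, 12, 5, 7, 15, 16, 10, 11, 0, 9, 14, 13, 6]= (0 8 15 13 9 16 6 5 12)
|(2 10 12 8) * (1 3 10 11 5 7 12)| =6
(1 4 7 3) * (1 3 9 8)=[0, 4, 2, 3, 7, 5, 6, 9, 1, 8]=(1 4 7 9 8)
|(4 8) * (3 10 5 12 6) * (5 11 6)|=4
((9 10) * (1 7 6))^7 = (1 7 6)(9 10)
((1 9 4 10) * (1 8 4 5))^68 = ((1 9 5)(4 10 8))^68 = (1 5 9)(4 8 10)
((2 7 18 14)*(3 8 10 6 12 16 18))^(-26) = ((2 7 3 8 10 6 12 16 18 14))^(-26) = (2 10 18 3 12)(6 14 8 16 7)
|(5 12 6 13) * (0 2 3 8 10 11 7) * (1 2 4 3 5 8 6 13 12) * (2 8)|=13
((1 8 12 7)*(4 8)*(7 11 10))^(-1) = ((1 4 8 12 11 10 7))^(-1) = (1 7 10 11 12 8 4)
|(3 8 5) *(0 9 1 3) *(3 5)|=4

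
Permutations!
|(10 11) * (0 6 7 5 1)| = 10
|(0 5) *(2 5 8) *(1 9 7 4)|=4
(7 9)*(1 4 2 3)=(1 4 2 3)(7 9)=[0, 4, 3, 1, 2, 5, 6, 9, 8, 7]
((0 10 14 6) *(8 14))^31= (0 10 8 14 6)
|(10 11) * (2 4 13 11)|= |(2 4 13 11 10)|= 5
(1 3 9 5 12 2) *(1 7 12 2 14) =(1 3 9 5 2 7 12 14) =[0, 3, 7, 9, 4, 2, 6, 12, 8, 5, 10, 11, 14, 13, 1]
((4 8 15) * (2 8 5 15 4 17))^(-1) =(2 17 15 5 4 8) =((2 8 4 5 15 17))^(-1)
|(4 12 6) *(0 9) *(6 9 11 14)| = 7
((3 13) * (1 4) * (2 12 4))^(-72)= (13)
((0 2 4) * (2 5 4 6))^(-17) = ((0 5 4)(2 6))^(-17) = (0 5 4)(2 6)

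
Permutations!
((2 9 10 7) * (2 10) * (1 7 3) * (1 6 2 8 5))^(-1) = (1 5 8 9 2 6 3 10 7) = ((1 7 10 3 6 2 9 8 5))^(-1)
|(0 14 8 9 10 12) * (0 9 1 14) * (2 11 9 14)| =8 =|(1 2 11 9 10 12 14 8)|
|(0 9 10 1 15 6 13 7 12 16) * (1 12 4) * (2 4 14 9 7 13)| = 35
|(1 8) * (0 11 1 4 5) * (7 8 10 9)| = |(0 11 1 10 9 7 8 4 5)| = 9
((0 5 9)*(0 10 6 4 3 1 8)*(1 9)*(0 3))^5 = ((0 5 1 8 3 9 10 6 4))^5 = (0 9 5 10 1 6 8 4 3)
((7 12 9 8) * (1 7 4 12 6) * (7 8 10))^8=((1 8 4 12 9 10 7 6))^8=(12)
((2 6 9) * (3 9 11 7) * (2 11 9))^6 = ((2 6 9 11 7 3))^6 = (11)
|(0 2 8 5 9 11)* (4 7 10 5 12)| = 10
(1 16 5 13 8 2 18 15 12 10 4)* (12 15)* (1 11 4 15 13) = (1 16 5)(2 18 12 10 15 13 8)(4 11) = [0, 16, 18, 3, 11, 1, 6, 7, 2, 9, 15, 4, 10, 8, 14, 13, 5, 17, 12]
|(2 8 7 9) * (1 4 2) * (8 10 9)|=10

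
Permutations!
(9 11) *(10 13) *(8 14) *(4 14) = (4 14 8)(9 11)(10 13) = [0, 1, 2, 3, 14, 5, 6, 7, 4, 11, 13, 9, 12, 10, 8]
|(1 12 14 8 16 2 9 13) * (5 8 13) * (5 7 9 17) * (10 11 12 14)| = 30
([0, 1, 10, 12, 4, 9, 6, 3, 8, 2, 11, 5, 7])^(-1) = [0, 1, 9, 7, 4, 11, 6, 12, 8, 5, 2, 10, 3]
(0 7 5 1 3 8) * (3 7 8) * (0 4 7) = [8, 0, 2, 3, 7, 1, 6, 5, 4] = (0 8 4 7 5 1)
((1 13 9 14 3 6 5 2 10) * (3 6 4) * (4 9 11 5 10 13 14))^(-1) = (1 10 6 14)(2 5 11 13)(3 4 9)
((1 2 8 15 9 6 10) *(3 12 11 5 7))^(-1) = ((1 2 8 15 9 6 10)(3 12 11 5 7))^(-1) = (1 10 6 9 15 8 2)(3 7 5 11 12)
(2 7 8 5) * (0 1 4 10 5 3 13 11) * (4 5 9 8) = [1, 5, 7, 13, 10, 2, 6, 4, 3, 8, 9, 0, 12, 11] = (0 1 5 2 7 4 10 9 8 3 13 11)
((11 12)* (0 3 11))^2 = ((0 3 11 12))^2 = (0 11)(3 12)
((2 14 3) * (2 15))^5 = ((2 14 3 15))^5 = (2 14 3 15)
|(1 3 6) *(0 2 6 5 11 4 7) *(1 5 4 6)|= 6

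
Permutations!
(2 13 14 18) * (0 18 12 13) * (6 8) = (0 18 2)(6 8)(12 13 14) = [18, 1, 0, 3, 4, 5, 8, 7, 6, 9, 10, 11, 13, 14, 12, 15, 16, 17, 2]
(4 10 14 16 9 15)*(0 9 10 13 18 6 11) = (0 9 15 4 13 18 6 11)(10 14 16) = [9, 1, 2, 3, 13, 5, 11, 7, 8, 15, 14, 0, 12, 18, 16, 4, 10, 17, 6]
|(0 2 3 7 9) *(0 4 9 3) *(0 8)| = 6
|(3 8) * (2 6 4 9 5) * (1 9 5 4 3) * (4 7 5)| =8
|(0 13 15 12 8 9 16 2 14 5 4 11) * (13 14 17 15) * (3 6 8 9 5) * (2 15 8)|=20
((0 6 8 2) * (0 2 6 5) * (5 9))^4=(0 9 5)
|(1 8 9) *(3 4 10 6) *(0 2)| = 12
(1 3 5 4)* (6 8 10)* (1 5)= (1 3)(4 5)(6 8 10)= [0, 3, 2, 1, 5, 4, 8, 7, 10, 9, 6]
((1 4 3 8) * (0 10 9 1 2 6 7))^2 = (0 9 4 8 6)(1 3 2 7 10)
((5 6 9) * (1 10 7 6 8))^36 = ((1 10 7 6 9 5 8))^36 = (1 10 7 6 9 5 8)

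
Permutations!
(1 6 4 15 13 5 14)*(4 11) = (1 6 11 4 15 13 5 14) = [0, 6, 2, 3, 15, 14, 11, 7, 8, 9, 10, 4, 12, 5, 1, 13]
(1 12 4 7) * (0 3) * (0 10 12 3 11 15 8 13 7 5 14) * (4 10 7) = (0 11 15 8 13 4 5 14)(1 3 7)(10 12) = [11, 3, 2, 7, 5, 14, 6, 1, 13, 9, 12, 15, 10, 4, 0, 8]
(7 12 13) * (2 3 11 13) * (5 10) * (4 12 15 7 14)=(2 3 11 13 14 4 12)(5 10)(7 15)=[0, 1, 3, 11, 12, 10, 6, 15, 8, 9, 5, 13, 2, 14, 4, 7]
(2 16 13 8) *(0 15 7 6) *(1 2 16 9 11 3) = (0 15 7 6)(1 2 9 11 3)(8 16 13) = [15, 2, 9, 1, 4, 5, 0, 6, 16, 11, 10, 3, 12, 8, 14, 7, 13]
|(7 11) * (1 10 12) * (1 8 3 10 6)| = 4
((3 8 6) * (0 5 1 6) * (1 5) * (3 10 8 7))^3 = (0 10 1 8 6)(3 7)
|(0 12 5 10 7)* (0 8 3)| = 7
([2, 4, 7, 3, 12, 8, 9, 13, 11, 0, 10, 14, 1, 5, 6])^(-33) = [14, 1, 6, 3, 4, 2, 8, 9, 7, 11, 10, 13, 12, 0, 5]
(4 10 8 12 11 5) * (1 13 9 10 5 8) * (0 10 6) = (0 10 1 13 9 6)(4 5)(8 12 11) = [10, 13, 2, 3, 5, 4, 0, 7, 12, 6, 1, 8, 11, 9]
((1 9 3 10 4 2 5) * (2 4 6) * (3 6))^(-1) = (1 5 2 6 9)(3 10)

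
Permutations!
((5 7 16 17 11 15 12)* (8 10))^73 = (5 17 12 16 15 7 11)(8 10)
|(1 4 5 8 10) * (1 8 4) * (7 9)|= 2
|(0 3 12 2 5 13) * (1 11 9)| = |(0 3 12 2 5 13)(1 11 9)| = 6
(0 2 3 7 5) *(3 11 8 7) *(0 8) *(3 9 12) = (0 2 11)(3 9 12)(5 8 7) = [2, 1, 11, 9, 4, 8, 6, 5, 7, 12, 10, 0, 3]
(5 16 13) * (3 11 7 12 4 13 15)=[0, 1, 2, 11, 13, 16, 6, 12, 8, 9, 10, 7, 4, 5, 14, 3, 15]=(3 11 7 12 4 13 5 16 15)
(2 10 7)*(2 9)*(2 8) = (2 10 7 9 8) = [0, 1, 10, 3, 4, 5, 6, 9, 2, 8, 7]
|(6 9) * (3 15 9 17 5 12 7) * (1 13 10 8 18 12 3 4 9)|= 14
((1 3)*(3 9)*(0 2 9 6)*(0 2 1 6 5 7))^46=(0 5)(1 7)(2 3)(6 9)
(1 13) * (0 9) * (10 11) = (0 9)(1 13)(10 11) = [9, 13, 2, 3, 4, 5, 6, 7, 8, 0, 11, 10, 12, 1]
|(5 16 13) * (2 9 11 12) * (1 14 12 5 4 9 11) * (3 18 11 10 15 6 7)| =|(1 14 12 2 10 15 6 7 3 18 11 5 16 13 4 9)| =16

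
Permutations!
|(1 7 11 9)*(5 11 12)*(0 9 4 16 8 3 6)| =12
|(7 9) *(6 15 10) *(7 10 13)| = |(6 15 13 7 9 10)| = 6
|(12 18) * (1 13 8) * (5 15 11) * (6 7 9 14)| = 12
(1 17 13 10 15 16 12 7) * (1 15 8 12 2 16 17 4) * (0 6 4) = (0 6 4 1)(2 16)(7 15 17 13 10 8 12) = [6, 0, 16, 3, 1, 5, 4, 15, 12, 9, 8, 11, 7, 10, 14, 17, 2, 13]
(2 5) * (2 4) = (2 5 4) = [0, 1, 5, 3, 2, 4]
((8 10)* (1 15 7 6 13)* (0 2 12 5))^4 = ((0 2 12 5)(1 15 7 6 13)(8 10))^4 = (1 13 6 7 15)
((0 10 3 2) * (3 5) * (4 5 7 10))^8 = (10)(0 3 4 2 5)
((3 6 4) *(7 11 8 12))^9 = ((3 6 4)(7 11 8 12))^9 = (7 11 8 12)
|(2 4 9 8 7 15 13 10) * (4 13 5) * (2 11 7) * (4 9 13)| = |(2 4 13 10 11 7 15 5 9 8)| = 10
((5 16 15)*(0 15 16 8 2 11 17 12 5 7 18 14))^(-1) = (0 14 18 7 15)(2 8 5 12 17 11)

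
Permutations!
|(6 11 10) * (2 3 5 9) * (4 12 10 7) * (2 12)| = 10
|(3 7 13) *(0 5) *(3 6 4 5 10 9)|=9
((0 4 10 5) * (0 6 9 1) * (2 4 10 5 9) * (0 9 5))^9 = ((0 10 5 6 2 4)(1 9))^9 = (0 6)(1 9)(2 10)(4 5)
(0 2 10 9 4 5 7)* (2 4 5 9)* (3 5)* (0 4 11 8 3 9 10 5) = (0 11 8 3)(2 5 7 4 10) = [11, 1, 5, 0, 10, 7, 6, 4, 3, 9, 2, 8]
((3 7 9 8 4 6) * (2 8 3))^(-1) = ((2 8 4 6)(3 7 9))^(-1) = (2 6 4 8)(3 9 7)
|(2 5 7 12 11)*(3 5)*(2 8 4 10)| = 9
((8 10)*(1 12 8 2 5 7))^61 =(1 5 10 12 7 2 8)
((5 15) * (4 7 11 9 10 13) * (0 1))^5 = (0 1)(4 13 10 9 11 7)(5 15)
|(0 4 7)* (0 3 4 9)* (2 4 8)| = |(0 9)(2 4 7 3 8)| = 10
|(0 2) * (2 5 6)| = 4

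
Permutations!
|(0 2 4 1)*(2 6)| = 5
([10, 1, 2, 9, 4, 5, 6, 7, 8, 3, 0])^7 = (0 10)(3 9)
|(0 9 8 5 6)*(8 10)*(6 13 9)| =|(0 6)(5 13 9 10 8)| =10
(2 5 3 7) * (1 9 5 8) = (1 9 5 3 7 2 8) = [0, 9, 8, 7, 4, 3, 6, 2, 1, 5]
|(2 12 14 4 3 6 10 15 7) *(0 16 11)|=|(0 16 11)(2 12 14 4 3 6 10 15 7)|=9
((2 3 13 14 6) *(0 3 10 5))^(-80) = (14)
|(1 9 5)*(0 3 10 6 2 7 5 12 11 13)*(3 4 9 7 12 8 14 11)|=105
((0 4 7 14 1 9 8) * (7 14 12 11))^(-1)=(0 8 9 1 14 4)(7 11 12)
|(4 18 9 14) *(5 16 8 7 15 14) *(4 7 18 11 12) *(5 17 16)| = |(4 11 12)(7 15 14)(8 18 9 17 16)| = 15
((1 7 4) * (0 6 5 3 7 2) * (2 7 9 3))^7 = (0 2 5 6)(1 7 4)(3 9)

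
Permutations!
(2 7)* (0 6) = (0 6)(2 7) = [6, 1, 7, 3, 4, 5, 0, 2]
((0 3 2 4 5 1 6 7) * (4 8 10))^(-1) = ((0 3 2 8 10 4 5 1 6 7))^(-1) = (0 7 6 1 5 4 10 8 2 3)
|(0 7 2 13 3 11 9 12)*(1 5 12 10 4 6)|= |(0 7 2 13 3 11 9 10 4 6 1 5 12)|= 13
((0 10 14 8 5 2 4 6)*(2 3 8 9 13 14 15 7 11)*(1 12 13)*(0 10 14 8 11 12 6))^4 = ((0 14 9 1 6 10 15 7 12 13 8 5 3 11 2 4))^4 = (0 6 12 3)(1 7 5 4)(2 9 15 8)(10 13 11 14)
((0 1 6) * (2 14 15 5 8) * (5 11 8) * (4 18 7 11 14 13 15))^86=((0 1 6)(2 13 15 14 4 18 7 11 8))^86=(0 6 1)(2 18 13 7 15 11 14 8 4)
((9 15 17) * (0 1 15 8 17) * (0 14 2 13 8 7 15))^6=((0 1)(2 13 8 17 9 7 15 14))^6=(2 15 9 8)(7 17 13 14)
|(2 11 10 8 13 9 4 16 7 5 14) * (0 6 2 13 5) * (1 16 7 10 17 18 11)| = 39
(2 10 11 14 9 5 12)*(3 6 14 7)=[0, 1, 10, 6, 4, 12, 14, 3, 8, 5, 11, 7, 2, 13, 9]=(2 10 11 7 3 6 14 9 5 12)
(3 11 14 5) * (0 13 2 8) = (0 13 2 8)(3 11 14 5) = [13, 1, 8, 11, 4, 3, 6, 7, 0, 9, 10, 14, 12, 2, 5]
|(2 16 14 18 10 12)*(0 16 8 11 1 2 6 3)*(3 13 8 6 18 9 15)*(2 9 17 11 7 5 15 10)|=18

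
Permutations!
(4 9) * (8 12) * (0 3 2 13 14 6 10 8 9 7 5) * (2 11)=[3, 1, 13, 11, 7, 0, 10, 5, 12, 4, 8, 2, 9, 14, 6]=(0 3 11 2 13 14 6 10 8 12 9 4 7 5)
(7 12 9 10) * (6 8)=[0, 1, 2, 3, 4, 5, 8, 12, 6, 10, 7, 11, 9]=(6 8)(7 12 9 10)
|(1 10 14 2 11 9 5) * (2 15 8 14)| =|(1 10 2 11 9 5)(8 14 15)| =6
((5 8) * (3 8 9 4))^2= ((3 8 5 9 4))^2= (3 5 4 8 9)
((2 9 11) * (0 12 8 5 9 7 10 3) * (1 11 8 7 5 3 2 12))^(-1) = (0 3 8 9 5 2 10 7 12 11 1)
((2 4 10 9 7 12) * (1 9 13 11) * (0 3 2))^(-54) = (0 3 2 4 10 13 11 1 9 7 12)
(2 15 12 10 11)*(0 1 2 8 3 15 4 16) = (0 1 2 4 16)(3 15 12 10 11 8) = [1, 2, 4, 15, 16, 5, 6, 7, 3, 9, 11, 8, 10, 13, 14, 12, 0]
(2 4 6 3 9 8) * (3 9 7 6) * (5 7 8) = [0, 1, 4, 8, 3, 7, 9, 6, 2, 5] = (2 4 3 8)(5 7 6 9)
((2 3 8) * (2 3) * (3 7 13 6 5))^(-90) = ((3 8 7 13 6 5))^(-90) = (13)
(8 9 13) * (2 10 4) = [0, 1, 10, 3, 2, 5, 6, 7, 9, 13, 4, 11, 12, 8] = (2 10 4)(8 9 13)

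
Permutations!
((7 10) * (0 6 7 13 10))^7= (0 6 7)(10 13)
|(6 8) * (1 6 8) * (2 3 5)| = 6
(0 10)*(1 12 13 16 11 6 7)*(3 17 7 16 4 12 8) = (0 10)(1 8 3 17 7)(4 12 13)(6 16 11) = [10, 8, 2, 17, 12, 5, 16, 1, 3, 9, 0, 6, 13, 4, 14, 15, 11, 7]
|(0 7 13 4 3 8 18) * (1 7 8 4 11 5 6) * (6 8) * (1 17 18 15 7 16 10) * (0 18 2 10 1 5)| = |(18)(0 6 17 2 10 5 8 15 7 13 11)(1 16)(3 4)| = 22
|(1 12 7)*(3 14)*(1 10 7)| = 2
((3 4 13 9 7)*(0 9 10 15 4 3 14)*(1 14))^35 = ((0 9 7 1 14)(4 13 10 15))^35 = (4 15 10 13)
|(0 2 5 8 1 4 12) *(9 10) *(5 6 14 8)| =|(0 2 6 14 8 1 4 12)(9 10)| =8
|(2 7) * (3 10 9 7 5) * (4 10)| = 7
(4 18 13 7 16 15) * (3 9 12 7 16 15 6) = (3 9 12 7 15 4 18 13 16 6) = [0, 1, 2, 9, 18, 5, 3, 15, 8, 12, 10, 11, 7, 16, 14, 4, 6, 17, 13]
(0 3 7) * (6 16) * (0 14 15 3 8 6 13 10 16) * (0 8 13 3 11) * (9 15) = (0 13 10 16 3 7 14 9 15 11)(6 8) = [13, 1, 2, 7, 4, 5, 8, 14, 6, 15, 16, 0, 12, 10, 9, 11, 3]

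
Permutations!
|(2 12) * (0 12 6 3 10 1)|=7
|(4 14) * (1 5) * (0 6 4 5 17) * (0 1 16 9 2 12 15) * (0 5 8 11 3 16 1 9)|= 56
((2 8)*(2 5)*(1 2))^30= (1 8)(2 5)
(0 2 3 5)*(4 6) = [2, 1, 3, 5, 6, 0, 4] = (0 2 3 5)(4 6)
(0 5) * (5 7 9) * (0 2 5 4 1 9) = (0 7)(1 9 4)(2 5) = [7, 9, 5, 3, 1, 2, 6, 0, 8, 4]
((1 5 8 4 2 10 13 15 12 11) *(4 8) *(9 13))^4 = (1 10 12 4 13)(2 15 5 9 11)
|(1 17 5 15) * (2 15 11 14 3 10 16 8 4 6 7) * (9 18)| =14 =|(1 17 5 11 14 3 10 16 8 4 6 7 2 15)(9 18)|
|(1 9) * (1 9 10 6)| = |(1 10 6)| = 3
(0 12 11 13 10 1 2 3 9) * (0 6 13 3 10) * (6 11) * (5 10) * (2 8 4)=(0 12 6 13)(1 8 4 2 5 10)(3 9 11)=[12, 8, 5, 9, 2, 10, 13, 7, 4, 11, 1, 3, 6, 0]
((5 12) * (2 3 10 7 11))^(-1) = (2 11 7 10 3)(5 12)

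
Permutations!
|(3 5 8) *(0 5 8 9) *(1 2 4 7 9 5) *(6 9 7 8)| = |(0 1 2 4 8 3 6 9)| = 8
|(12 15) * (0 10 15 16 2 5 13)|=|(0 10 15 12 16 2 5 13)|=8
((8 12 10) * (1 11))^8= ((1 11)(8 12 10))^8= (8 10 12)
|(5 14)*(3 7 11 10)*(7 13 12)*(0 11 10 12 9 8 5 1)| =12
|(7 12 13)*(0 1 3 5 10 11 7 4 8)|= 11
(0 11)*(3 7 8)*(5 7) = [11, 1, 2, 5, 4, 7, 6, 8, 3, 9, 10, 0] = (0 11)(3 5 7 8)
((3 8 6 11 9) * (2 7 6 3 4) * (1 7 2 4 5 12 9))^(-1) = (1 11 6 7)(3 8)(5 9 12)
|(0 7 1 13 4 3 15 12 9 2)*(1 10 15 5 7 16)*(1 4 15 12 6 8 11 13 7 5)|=10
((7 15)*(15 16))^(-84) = ((7 16 15))^(-84) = (16)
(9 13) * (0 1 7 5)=[1, 7, 2, 3, 4, 0, 6, 5, 8, 13, 10, 11, 12, 9]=(0 1 7 5)(9 13)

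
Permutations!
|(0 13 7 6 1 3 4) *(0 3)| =10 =|(0 13 7 6 1)(3 4)|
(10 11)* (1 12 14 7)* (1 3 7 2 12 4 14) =[0, 4, 12, 7, 14, 5, 6, 3, 8, 9, 11, 10, 1, 13, 2] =(1 4 14 2 12)(3 7)(10 11)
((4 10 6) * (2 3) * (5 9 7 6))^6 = (10)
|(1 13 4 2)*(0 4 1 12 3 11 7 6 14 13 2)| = |(0 4)(1 2 12 3 11 7 6 14 13)| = 18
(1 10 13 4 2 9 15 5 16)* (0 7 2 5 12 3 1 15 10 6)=(0 7 2 9 10 13 4 5 16 15 12 3 1 6)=[7, 6, 9, 1, 5, 16, 0, 2, 8, 10, 13, 11, 3, 4, 14, 12, 15]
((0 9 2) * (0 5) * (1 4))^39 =((0 9 2 5)(1 4))^39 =(0 5 2 9)(1 4)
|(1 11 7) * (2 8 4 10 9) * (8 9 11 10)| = 4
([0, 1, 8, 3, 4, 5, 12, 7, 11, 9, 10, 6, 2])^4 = (2 12 6 11 8)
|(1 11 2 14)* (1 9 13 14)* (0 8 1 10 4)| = |(0 8 1 11 2 10 4)(9 13 14)| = 21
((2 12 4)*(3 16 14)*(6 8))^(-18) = ((2 12 4)(3 16 14)(6 8))^(-18) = (16)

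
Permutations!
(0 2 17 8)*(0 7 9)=(0 2 17 8 7 9)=[2, 1, 17, 3, 4, 5, 6, 9, 7, 0, 10, 11, 12, 13, 14, 15, 16, 8]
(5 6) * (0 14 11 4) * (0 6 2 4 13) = (0 14 11 13)(2 4 6 5) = [14, 1, 4, 3, 6, 2, 5, 7, 8, 9, 10, 13, 12, 0, 11]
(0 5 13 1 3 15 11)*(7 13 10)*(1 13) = (0 5 10 7 1 3 15 11) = [5, 3, 2, 15, 4, 10, 6, 1, 8, 9, 7, 0, 12, 13, 14, 11]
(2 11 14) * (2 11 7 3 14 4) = (2 7 3 14 11 4) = [0, 1, 7, 14, 2, 5, 6, 3, 8, 9, 10, 4, 12, 13, 11]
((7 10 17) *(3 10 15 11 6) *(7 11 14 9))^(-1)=(3 6 11 17 10)(7 9 14 15)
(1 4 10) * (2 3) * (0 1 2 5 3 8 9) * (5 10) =(0 1 4 5 3 10 2 8 9) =[1, 4, 8, 10, 5, 3, 6, 7, 9, 0, 2]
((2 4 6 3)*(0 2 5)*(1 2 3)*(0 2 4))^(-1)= (0 2 5 3)(1 6 4)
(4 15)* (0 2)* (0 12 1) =(0 2 12 1)(4 15) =[2, 0, 12, 3, 15, 5, 6, 7, 8, 9, 10, 11, 1, 13, 14, 4]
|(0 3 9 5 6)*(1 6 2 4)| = 8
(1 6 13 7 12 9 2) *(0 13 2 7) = (0 13)(1 6 2)(7 12 9) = [13, 6, 1, 3, 4, 5, 2, 12, 8, 7, 10, 11, 9, 0]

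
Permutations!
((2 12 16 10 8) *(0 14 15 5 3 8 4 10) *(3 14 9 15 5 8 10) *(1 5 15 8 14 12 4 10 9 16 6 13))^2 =((0 16)(1 5 12 6 13)(2 4 3 9 8)(14 15))^2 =(16)(1 12 13 5 6)(2 3 8 4 9)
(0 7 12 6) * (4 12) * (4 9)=[7, 1, 2, 3, 12, 5, 0, 9, 8, 4, 10, 11, 6]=(0 7 9 4 12 6)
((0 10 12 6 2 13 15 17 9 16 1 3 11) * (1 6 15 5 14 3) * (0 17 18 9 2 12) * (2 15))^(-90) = (2 13 5 14 3 11 17 15 18 9 16 6 12)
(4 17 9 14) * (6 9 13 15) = (4 17 13 15 6 9 14) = [0, 1, 2, 3, 17, 5, 9, 7, 8, 14, 10, 11, 12, 15, 4, 6, 16, 13]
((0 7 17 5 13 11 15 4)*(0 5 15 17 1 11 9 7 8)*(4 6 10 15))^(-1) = (0 8)(1 7 9 13 5 4 17 11)(6 15 10)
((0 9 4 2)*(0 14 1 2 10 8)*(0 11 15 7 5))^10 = (0 9 4 10 8 11 15 7 5)(1 2 14) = ((0 9 4 10 8 11 15 7 5)(1 2 14))^10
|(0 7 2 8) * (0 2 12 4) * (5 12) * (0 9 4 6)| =|(0 7 5 12 6)(2 8)(4 9)| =10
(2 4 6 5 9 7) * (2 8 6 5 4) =[0, 1, 2, 3, 5, 9, 4, 8, 6, 7] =(4 5 9 7 8 6)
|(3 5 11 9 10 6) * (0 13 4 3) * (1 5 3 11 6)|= |(0 13 4 11 9 10 1 5 6)|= 9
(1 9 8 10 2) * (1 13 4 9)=(2 13 4 9 8 10)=[0, 1, 13, 3, 9, 5, 6, 7, 10, 8, 2, 11, 12, 4]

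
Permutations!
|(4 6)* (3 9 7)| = 6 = |(3 9 7)(4 6)|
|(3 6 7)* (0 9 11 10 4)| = 15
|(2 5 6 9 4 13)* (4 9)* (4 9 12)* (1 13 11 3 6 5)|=6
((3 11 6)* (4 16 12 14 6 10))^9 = ((3 11 10 4 16 12 14 6))^9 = (3 11 10 4 16 12 14 6)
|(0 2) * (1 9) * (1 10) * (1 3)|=4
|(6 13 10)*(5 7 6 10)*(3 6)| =|(3 6 13 5 7)| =5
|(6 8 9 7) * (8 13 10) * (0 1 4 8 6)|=6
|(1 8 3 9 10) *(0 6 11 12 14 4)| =30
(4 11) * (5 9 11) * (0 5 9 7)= (0 5 7)(4 9 11)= [5, 1, 2, 3, 9, 7, 6, 0, 8, 11, 10, 4]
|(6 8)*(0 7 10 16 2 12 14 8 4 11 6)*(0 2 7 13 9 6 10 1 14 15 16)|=56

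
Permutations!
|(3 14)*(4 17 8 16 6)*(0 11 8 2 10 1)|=10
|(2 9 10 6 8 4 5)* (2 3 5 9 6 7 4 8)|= 4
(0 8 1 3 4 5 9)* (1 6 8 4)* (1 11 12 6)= (0 4 5 9)(1 3 11 12 6 8)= [4, 3, 2, 11, 5, 9, 8, 7, 1, 0, 10, 12, 6]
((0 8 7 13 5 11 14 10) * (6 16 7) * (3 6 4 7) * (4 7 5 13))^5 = (0 11 7 10 5 8 14 4)(3 16 6)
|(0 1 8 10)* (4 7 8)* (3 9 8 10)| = |(0 1 4 7 10)(3 9 8)| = 15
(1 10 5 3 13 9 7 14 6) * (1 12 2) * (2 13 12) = (1 10 5 3 12 13 9 7 14 6 2) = [0, 10, 1, 12, 4, 3, 2, 14, 8, 7, 5, 11, 13, 9, 6]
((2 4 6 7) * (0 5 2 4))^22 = (0 5 2)(4 6 7)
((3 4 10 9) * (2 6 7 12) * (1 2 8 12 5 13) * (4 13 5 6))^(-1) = ((1 2 4 10 9 3 13)(6 7)(8 12))^(-1) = (1 13 3 9 10 4 2)(6 7)(8 12)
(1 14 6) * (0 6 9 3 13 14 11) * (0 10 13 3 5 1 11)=[6, 0, 2, 3, 4, 1, 11, 7, 8, 5, 13, 10, 12, 14, 9]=(0 6 11 10 13 14 9 5 1)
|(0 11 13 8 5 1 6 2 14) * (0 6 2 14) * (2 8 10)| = 30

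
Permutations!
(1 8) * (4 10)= (1 8)(4 10)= [0, 8, 2, 3, 10, 5, 6, 7, 1, 9, 4]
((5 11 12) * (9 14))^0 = (14)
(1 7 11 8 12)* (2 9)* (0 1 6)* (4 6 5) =[1, 7, 9, 3, 6, 4, 0, 11, 12, 2, 10, 8, 5] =(0 1 7 11 8 12 5 4 6)(2 9)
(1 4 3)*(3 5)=[0, 4, 2, 1, 5, 3]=(1 4 5 3)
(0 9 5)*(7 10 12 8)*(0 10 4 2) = [9, 1, 0, 3, 2, 10, 6, 4, 7, 5, 12, 11, 8] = (0 9 5 10 12 8 7 4 2)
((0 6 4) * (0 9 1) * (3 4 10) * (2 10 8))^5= (0 3 6 4 8 9 2 1 10)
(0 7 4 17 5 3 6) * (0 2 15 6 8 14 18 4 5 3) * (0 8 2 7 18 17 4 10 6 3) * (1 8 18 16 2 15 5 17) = (0 16 2 5 18 10 6 7 17)(1 8 14)(3 15) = [16, 8, 5, 15, 4, 18, 7, 17, 14, 9, 6, 11, 12, 13, 1, 3, 2, 0, 10]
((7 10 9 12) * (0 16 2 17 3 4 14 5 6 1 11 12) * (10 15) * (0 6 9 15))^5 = (0 4 1 16 14 11 2 5 12 17 9 7 3 6)(10 15)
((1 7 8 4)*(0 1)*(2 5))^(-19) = (0 1 7 8 4)(2 5)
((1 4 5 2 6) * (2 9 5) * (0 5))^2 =((0 5 9)(1 4 2 6))^2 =(0 9 5)(1 2)(4 6)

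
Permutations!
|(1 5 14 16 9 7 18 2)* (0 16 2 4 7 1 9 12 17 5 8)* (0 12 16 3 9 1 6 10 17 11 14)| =42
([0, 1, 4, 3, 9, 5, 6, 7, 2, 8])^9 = (2 4 9 8)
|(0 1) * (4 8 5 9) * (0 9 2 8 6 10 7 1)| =6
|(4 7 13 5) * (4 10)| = 5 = |(4 7 13 5 10)|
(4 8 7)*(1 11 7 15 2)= [0, 11, 1, 3, 8, 5, 6, 4, 15, 9, 10, 7, 12, 13, 14, 2]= (1 11 7 4 8 15 2)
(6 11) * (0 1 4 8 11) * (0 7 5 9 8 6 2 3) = (0 1 4 6 7 5 9 8 11 2 3) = [1, 4, 3, 0, 6, 9, 7, 5, 11, 8, 10, 2]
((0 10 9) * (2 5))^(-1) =(0 9 10)(2 5)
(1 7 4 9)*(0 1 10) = (0 1 7 4 9 10) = [1, 7, 2, 3, 9, 5, 6, 4, 8, 10, 0]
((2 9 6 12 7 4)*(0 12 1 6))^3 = ((0 12 7 4 2 9)(1 6))^3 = (0 4)(1 6)(2 12)(7 9)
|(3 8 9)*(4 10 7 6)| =|(3 8 9)(4 10 7 6)| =12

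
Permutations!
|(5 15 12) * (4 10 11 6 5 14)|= 8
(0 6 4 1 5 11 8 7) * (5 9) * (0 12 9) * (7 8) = (0 6 4 1)(5 11 7 12 9) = [6, 0, 2, 3, 1, 11, 4, 12, 8, 5, 10, 7, 9]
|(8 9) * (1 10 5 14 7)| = 10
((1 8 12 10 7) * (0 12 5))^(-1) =(0 5 8 1 7 10 12)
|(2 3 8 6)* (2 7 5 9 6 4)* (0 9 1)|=|(0 9 6 7 5 1)(2 3 8 4)|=12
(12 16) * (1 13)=(1 13)(12 16)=[0, 13, 2, 3, 4, 5, 6, 7, 8, 9, 10, 11, 16, 1, 14, 15, 12]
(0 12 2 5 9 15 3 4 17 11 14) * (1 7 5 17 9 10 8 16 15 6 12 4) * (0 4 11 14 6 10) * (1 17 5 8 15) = (0 11 6 12 2 5)(1 7 8 16)(3 17 14 4 9 10 15) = [11, 7, 5, 17, 9, 0, 12, 8, 16, 10, 15, 6, 2, 13, 4, 3, 1, 14]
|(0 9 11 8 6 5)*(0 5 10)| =6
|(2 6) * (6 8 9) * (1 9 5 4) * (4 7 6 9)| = |(9)(1 4)(2 8 5 7 6)| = 10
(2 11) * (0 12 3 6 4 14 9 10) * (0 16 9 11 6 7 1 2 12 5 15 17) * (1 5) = (0 1 2 6 4 14 11 12 3 7 5 15 17)(9 10 16) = [1, 2, 6, 7, 14, 15, 4, 5, 8, 10, 16, 12, 3, 13, 11, 17, 9, 0]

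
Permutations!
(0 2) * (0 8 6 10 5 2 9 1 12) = (0 9 1 12)(2 8 6 10 5) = [9, 12, 8, 3, 4, 2, 10, 7, 6, 1, 5, 11, 0]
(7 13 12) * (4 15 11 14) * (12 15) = (4 12 7 13 15 11 14) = [0, 1, 2, 3, 12, 5, 6, 13, 8, 9, 10, 14, 7, 15, 4, 11]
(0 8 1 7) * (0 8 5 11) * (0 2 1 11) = (0 5)(1 7 8 11 2) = [5, 7, 1, 3, 4, 0, 6, 8, 11, 9, 10, 2]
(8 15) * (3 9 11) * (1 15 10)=(1 15 8 10)(3 9 11)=[0, 15, 2, 9, 4, 5, 6, 7, 10, 11, 1, 3, 12, 13, 14, 8]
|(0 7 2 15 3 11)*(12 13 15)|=8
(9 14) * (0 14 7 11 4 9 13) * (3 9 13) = (0 14 3 9 7 11 4 13) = [14, 1, 2, 9, 13, 5, 6, 11, 8, 7, 10, 4, 12, 0, 3]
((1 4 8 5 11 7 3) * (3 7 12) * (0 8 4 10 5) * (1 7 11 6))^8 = (12)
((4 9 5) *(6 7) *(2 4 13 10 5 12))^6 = (13)(2 9)(4 12)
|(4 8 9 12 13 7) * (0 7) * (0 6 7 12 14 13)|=14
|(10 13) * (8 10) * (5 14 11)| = 3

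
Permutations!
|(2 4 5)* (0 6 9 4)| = |(0 6 9 4 5 2)| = 6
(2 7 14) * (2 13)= [0, 1, 7, 3, 4, 5, 6, 14, 8, 9, 10, 11, 12, 2, 13]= (2 7 14 13)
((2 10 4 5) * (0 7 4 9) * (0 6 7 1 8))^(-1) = (0 8 1)(2 5 4 7 6 9 10)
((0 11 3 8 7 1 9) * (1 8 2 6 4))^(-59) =((0 11 3 2 6 4 1 9)(7 8))^(-59) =(0 4 3 9 6 11 1 2)(7 8)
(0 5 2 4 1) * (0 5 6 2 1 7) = (0 6 2 4 7)(1 5) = [6, 5, 4, 3, 7, 1, 2, 0]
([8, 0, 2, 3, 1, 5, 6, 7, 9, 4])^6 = [8, 0, 2, 3, 1, 5, 6, 7, 9, 4]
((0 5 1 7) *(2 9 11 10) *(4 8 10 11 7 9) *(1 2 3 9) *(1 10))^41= (11)(0 5 2 4 8 1 10 3 9 7)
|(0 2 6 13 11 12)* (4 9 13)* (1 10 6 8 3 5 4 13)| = |(0 2 8 3 5 4 9 1 10 6 13 11 12)| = 13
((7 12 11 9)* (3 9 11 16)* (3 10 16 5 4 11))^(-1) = (3 11 4 5 12 7 9)(10 16)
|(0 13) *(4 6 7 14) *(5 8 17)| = 12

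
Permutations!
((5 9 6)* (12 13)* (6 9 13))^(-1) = (5 6 12 13)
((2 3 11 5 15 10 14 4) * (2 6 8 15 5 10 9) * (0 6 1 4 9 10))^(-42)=(0 3 9 10 8)(2 14 15 6 11)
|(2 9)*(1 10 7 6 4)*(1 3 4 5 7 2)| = |(1 10 2 9)(3 4)(5 7 6)| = 12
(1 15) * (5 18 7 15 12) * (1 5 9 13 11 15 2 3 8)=(1 12 9 13 11 15 5 18 7 2 3 8)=[0, 12, 3, 8, 4, 18, 6, 2, 1, 13, 10, 15, 9, 11, 14, 5, 16, 17, 7]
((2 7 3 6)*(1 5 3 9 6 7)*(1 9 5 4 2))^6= (1 4 2 9 6)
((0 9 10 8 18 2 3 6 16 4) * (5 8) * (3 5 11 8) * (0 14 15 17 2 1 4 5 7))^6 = ((0 9 10 11 8 18 1 4 14 15 17 2 7)(3 6 16 5))^6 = (0 1 7 18 2 8 17 11 15 10 14 9 4)(3 16)(5 6)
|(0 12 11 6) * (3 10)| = |(0 12 11 6)(3 10)| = 4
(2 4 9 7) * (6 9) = (2 4 6 9 7) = [0, 1, 4, 3, 6, 5, 9, 2, 8, 7]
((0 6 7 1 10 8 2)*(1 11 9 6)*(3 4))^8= ((0 1 10 8 2)(3 4)(6 7 11 9))^8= (11)(0 8 1 2 10)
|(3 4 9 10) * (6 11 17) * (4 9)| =|(3 9 10)(6 11 17)| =3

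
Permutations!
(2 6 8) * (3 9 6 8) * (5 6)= (2 8)(3 9 5 6)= [0, 1, 8, 9, 4, 6, 3, 7, 2, 5]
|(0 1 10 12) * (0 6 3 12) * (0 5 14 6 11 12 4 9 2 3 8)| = 28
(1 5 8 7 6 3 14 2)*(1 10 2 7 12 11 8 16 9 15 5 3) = [0, 3, 10, 14, 4, 16, 1, 6, 12, 15, 2, 8, 11, 13, 7, 5, 9] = (1 3 14 7 6)(2 10)(5 16 9 15)(8 12 11)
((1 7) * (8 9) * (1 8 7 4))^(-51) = (9)(1 4)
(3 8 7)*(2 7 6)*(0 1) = (0 1)(2 7 3 8 6) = [1, 0, 7, 8, 4, 5, 2, 3, 6]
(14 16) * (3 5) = [0, 1, 2, 5, 4, 3, 6, 7, 8, 9, 10, 11, 12, 13, 16, 15, 14] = (3 5)(14 16)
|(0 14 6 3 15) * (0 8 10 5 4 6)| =14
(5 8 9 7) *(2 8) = (2 8 9 7 5) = [0, 1, 8, 3, 4, 2, 6, 5, 9, 7]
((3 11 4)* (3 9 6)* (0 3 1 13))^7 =((0 3 11 4 9 6 1 13))^7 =(0 13 1 6 9 4 11 3)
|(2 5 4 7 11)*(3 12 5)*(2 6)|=8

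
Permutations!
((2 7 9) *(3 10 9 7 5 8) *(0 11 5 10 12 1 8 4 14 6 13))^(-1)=(0 13 6 14 4 5 11)(1 12 3 8)(2 9 10)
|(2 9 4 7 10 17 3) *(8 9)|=|(2 8 9 4 7 10 17 3)|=8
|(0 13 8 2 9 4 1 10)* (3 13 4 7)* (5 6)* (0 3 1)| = |(0 4)(1 10 3 13 8 2 9 7)(5 6)| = 8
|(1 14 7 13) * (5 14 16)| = |(1 16 5 14 7 13)| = 6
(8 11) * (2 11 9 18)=(2 11 8 9 18)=[0, 1, 11, 3, 4, 5, 6, 7, 9, 18, 10, 8, 12, 13, 14, 15, 16, 17, 2]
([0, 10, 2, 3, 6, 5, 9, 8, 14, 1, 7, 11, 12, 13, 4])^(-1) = [0, 9, 2, 3, 14, 5, 4, 10, 7, 6, 1, 11, 12, 13, 8]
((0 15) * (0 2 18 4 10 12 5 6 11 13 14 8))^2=(0 2 4 12 6 13 8 15 18 10 5 11 14)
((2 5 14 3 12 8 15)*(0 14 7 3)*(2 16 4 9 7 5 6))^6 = (3 9 16 8)(4 15 12 7) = ((0 14)(2 6)(3 12 8 15 16 4 9 7))^6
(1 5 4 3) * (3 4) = (1 5 3) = [0, 5, 2, 1, 4, 3]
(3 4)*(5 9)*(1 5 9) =[0, 5, 2, 4, 3, 1, 6, 7, 8, 9] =(9)(1 5)(3 4)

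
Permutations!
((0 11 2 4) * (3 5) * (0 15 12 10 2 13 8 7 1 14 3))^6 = (0 14 8)(1 13 5)(2 4 15 12 10)(3 7 11)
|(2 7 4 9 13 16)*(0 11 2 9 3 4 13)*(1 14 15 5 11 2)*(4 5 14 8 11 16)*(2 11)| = 12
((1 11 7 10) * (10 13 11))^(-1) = ((1 10)(7 13 11))^(-1) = (1 10)(7 11 13)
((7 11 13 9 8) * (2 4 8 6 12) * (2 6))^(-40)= ((2 4 8 7 11 13 9)(6 12))^(-40)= (2 8 11 9 4 7 13)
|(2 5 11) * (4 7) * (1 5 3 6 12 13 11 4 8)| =|(1 5 4 7 8)(2 3 6 12 13 11)| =30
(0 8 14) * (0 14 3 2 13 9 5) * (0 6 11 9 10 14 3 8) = (2 13 10 14 3)(5 6 11 9) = [0, 1, 13, 2, 4, 6, 11, 7, 8, 5, 14, 9, 12, 10, 3]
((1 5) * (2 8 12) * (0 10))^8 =(2 12 8)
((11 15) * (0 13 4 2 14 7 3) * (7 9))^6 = ((0 13 4 2 14 9 7 3)(11 15))^6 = (15)(0 7 14 4)(2 13 3 9)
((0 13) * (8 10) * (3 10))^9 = ((0 13)(3 10 8))^9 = (0 13)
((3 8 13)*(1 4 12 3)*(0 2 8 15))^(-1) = (0 15 3 12 4 1 13 8 2)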